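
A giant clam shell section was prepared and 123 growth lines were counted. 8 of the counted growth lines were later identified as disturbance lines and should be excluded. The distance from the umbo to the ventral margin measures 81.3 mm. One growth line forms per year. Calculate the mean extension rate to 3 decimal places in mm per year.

0.707 mm per year

Adjusted count: 123 − 8 = 115 growth lines.
81.3 mm over 115 years gives 81.3 / 115 ≈ 0.707 mm per year.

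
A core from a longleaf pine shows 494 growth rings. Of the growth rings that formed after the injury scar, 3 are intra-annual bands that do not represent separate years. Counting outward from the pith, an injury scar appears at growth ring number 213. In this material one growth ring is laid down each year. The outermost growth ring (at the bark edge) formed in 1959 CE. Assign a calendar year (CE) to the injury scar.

The injury scar sits at growth ring 213 from the pith, so 494 − 213 = 281 growth rings formed after it.
281 − 3 false = 278 true growth rings after the injury scar.
The growth ring at the bark edge is 1959 CE, so the injury scar dates to 1959 − 278 = 1681 CE.

1681 CE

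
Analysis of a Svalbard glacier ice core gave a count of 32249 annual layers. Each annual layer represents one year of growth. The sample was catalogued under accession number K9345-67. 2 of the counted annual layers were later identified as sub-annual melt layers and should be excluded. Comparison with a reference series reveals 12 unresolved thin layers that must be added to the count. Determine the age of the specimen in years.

After corrections the count is 32249 − 2 + 12 = 32259 annual layers.
At one annual layer per year, that is 32259 years.

32259 years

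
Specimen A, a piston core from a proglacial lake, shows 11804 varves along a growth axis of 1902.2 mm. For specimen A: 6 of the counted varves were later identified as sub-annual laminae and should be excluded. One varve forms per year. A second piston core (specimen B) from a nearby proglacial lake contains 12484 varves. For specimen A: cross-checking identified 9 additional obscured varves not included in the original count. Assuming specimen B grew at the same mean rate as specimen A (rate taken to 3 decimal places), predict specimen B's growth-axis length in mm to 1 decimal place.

2009.9 mm

Specimen A: after corrections the count is 11804 − 6 + 9 = 11807 varves.
A: 1902.2 mm over 11807 years gives 1902.2 / 11807 ≈ 0.161 mm/yr.
Length of B = 0.161 × 12484 = 2009.9 mm.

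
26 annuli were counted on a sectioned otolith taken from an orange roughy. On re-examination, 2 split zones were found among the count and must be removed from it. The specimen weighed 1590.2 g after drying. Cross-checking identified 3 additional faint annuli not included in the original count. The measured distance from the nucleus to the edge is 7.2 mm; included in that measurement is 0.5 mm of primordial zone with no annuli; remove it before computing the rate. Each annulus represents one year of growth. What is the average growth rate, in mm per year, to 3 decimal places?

0.248 mm per year

Adjusted count: 26 − 2 + 3 = 27 annuli.
Net length = 7.2 − 0.5 = 6.7 mm.
Mean rate = 6.7 mm / 27 years ≈ 0.248 mm per year.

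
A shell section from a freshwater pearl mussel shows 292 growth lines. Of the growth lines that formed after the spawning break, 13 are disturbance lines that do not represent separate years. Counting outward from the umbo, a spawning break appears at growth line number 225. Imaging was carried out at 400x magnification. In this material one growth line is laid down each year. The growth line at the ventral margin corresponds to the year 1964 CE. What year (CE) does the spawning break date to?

1910 CE

292 − 225 = 67 growth lines lie beyond the spawning break toward the ventral margin.
Excluding 13 false growth lines: 67 − 13 = 54.
Counting back 54 years from 1964 CE places the spawning break in 1964 − 54 = 1910 CE.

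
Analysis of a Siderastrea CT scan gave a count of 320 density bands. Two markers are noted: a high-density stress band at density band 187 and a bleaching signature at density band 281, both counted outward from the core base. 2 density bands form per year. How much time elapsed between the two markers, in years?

47 years

281 − 187 = 94 density bands lie between the two events.
Dividing by 2 density bands per year: 94 / 2 = 47 years.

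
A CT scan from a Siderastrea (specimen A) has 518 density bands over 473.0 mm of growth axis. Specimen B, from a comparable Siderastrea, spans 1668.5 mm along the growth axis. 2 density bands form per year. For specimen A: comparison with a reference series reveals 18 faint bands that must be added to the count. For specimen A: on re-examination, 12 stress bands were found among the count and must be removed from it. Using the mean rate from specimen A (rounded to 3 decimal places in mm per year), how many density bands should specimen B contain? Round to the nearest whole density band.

1849 density bands

Specimen A: correcting the raw count gives 518 − 12 + 18 = 524 true density bands.
Specimen A: with 2 density bands per year, 524 / 2 = 262 years.
A: Extension rate ≈ 473.0 / 262 = 1.805 mm/year.
B spans 1668.5 / 1.805 = 924.38 years; at 2 density bands per year that is 924.38 × 2 ≈ 1849 density bands.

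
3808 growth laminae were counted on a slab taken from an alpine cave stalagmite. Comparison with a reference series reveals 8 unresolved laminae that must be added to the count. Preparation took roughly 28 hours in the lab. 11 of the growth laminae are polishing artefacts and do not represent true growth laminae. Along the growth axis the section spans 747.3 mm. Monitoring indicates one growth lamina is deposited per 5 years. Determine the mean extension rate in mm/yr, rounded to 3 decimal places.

After corrections the count is 3808 − 11 + 8 = 3805 growth laminae.
3805 growth laminae at 5 years each span 3805 × 5 = 19025 years.
747.3 mm over 19025 years gives 747.3 / 19025 ≈ 0.039 mm/yr.

0.039 mm/yr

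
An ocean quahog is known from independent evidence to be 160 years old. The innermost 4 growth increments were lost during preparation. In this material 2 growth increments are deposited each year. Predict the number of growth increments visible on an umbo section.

316 growth increments

Expected growth increments: 160 × 2 = 320.
320 − 4 missed = 316 growth increments expected in the prepared section.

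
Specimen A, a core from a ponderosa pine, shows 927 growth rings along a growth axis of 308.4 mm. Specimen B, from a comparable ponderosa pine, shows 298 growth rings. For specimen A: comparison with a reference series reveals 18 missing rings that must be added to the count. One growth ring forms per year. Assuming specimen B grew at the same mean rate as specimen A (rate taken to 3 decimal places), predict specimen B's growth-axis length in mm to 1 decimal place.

97.1 mm

Specimen A: adjusted count: 927 + 18 = 945 growth rings.
A: Extension rate ≈ 308.4 / 945 = 0.326 mm/year.
For B, 0.326 mm/year × 298 years = 97.1 mm.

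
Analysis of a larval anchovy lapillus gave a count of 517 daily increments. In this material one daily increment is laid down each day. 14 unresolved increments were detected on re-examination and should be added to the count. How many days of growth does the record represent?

531 d

Correcting the raw count gives 517 + 14 = 531 true daily increments.
With a one-to-one daily increment periodicity this is 531 days.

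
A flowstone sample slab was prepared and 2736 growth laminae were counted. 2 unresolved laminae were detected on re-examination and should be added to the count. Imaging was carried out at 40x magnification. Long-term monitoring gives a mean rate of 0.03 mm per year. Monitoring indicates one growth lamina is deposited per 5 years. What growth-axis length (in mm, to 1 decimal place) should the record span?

True growth lamina count = 2736 + 2 = 2738.
Multiplying by 5 years per growth lamina: 2738 × 5 = 13690 years.
Predicted length = 0.03 mm/year × 13690 years = 410.7 mm.

410.7 mm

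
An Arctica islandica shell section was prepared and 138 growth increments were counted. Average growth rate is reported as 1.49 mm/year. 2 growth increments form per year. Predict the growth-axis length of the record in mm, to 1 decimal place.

102.8 mm

With 2 growth increments per year, 138 / 2 = 69 years.
69 years at 1.49 mm/year gives 1.49 × 69 = 102.8 mm.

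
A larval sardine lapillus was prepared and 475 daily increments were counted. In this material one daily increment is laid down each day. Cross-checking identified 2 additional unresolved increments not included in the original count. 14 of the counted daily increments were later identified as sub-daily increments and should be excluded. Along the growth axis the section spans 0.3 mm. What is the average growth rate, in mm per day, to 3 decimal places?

0.001 mm per day

True daily increment count = 475 − 14 + 2 = 463.
0.3 mm over 463 days gives 0.3 / 463 ≈ 0.001 mm per day.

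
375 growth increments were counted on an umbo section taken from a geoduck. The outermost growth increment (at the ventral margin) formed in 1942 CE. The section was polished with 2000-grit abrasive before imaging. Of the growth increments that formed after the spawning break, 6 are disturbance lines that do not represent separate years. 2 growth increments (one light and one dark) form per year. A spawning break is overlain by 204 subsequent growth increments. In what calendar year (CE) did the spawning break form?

There are 204 growth increments younger than the spawning break.
204 − 6 false = 198 true growth increments after the spawning break.
Dividing by 2 growth increments per year: 198 / 2 = 99 years.
The growth increment at the ventral margin is 1942 CE, so the spawning break dates to 1942 − 99 = 1843 CE.

1843 CE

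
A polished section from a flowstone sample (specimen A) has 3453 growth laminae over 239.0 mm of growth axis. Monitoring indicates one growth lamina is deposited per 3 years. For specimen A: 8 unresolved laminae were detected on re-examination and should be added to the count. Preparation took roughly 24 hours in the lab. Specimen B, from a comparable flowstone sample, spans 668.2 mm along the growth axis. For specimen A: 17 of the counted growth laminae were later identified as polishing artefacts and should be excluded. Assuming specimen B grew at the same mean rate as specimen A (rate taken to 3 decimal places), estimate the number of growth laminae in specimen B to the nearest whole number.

9684 growth laminae

Specimen A: adjusted count: 3453 − 17 + 8 = 3444 growth laminae.
Specimen A: at 3 years per growth lamina, 3444 × 3 = 10332 years.
A: Extension rate ≈ 239.0 / 10332 = 0.023 mm per year.
B spans 668.2 / 0.023 = 29052.17 years; at 3 years per growth lamina that is 29052.17 / 3 ≈ 9684 growth laminae.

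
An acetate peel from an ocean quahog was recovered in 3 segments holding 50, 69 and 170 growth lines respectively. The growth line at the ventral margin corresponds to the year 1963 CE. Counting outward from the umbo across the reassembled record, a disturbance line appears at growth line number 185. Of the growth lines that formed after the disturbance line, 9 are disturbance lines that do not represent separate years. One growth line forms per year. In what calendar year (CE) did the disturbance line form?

1868 CE

Total growth lines = 50 + 69 + 170 = 289.
The disturbance line sits at growth line 185 from the umbo, so 289 − 185 = 104 growth lines formed after it.
Excluding 9 false growth lines: 104 − 9 = 95.
Counting back 95 years from 1963 CE places the disturbance line in 1963 − 95 = 1868 CE.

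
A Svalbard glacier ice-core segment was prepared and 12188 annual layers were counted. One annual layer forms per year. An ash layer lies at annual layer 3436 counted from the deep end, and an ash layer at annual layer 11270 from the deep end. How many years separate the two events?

The two markers are separated by 11270 − 3436 = 7834 annual layers.
At one annual layer per year, 7834 years elapsed between them.

7834 years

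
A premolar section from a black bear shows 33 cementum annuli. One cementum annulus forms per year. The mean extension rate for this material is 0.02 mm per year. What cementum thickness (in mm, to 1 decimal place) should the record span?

0.7 mm

The record spans 33 years at 0.02 mm per year.
Length ≈ 0.02 × 33 = 0.7 mm.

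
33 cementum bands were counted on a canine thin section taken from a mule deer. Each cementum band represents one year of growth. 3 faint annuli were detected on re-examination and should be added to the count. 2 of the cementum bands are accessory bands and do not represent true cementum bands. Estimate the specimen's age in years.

34 yr

Adjusted count: 33 − 2 + 3 = 34 cementum bands.
With a one-to-one cementum band periodicity this is 34 years.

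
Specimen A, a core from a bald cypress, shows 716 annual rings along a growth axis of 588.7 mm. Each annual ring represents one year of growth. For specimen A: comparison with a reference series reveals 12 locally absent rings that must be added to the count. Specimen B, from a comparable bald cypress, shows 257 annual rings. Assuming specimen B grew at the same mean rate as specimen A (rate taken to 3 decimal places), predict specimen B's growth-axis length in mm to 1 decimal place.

Specimen A: correcting the raw count gives 716 + 12 = 728 true annual rings.
A: Extension rate ≈ 588.7 / 728 = 0.809 mm/year.
For B, 0.809 mm/year × 257 years = 207.9 mm.

207.9 mm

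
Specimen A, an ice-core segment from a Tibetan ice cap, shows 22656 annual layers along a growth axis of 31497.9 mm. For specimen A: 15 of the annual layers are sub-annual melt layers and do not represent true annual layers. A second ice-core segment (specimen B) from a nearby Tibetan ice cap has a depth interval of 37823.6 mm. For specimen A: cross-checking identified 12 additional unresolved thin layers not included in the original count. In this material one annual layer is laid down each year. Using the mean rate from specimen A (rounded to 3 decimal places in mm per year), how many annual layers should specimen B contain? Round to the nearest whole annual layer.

27211 annual layers

Specimen A: correcting the raw count gives 22656 − 15 + 12 = 22653 true annual layers.
A: Extension rate ≈ 31497.9 / 22653 = 1.390 mm per year.
B spans 37823.6 / 1.390 = 27211.22 years ≈ 27211 annual layers.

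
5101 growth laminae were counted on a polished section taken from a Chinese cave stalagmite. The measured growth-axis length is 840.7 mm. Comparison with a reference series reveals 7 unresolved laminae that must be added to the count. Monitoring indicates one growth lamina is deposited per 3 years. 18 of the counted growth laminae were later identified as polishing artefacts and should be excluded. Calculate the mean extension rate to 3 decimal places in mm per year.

Adjusted count: 5101 − 18 + 7 = 5090 growth laminae.
At 3 years per growth lamina, 5090 × 3 = 15270 years.
Mean rate = 840.7 mm / 15270 years ≈ 0.055 mm per year.

0.055 mm per year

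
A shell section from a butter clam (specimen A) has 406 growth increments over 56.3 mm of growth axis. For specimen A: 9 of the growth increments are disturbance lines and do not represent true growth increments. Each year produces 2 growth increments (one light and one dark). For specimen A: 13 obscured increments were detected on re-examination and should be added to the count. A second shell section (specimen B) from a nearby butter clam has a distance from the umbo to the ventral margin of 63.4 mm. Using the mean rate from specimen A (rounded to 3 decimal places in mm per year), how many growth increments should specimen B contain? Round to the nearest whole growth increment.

461 growth increments

Specimen A: correcting the raw count gives 406 − 9 + 13 = 410 true growth increments.
Specimen A: 410 growth increments at 2 per year is 410 / 2 = 205 years.
A: Extension rate ≈ 56.3 / 205 = 0.275 mm/year.
B spans 63.4 / 0.275 = 230.55 years; at 2 growth increments per year that is 230.55 × 2 ≈ 461 growth increments.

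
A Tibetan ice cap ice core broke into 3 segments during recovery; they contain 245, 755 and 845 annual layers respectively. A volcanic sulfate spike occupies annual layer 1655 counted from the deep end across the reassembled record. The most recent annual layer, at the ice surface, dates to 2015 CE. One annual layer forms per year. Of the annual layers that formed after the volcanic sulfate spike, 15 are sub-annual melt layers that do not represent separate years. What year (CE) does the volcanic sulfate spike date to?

Total annual layers = 245 + 755 + 845 = 1845.
Between annual layer 1655 and the ice surface there are 1845 − 1655 = 190 annual layers.
Excluding 15 false annual layers: 190 − 15 = 175.
Counting back 175 years from 2015 CE places the volcanic sulfate spike in 2015 − 175 = 1840 CE.

1840 CE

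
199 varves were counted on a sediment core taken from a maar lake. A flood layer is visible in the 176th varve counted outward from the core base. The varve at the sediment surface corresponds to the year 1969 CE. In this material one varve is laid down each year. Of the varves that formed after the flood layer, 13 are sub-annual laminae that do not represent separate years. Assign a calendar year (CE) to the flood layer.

Between varve 176 and the sediment surface there are 199 − 176 = 23 varves.
23 − 13 false = 10 true varves after the flood layer.
Counting back 10 years from 1969 CE places the flood layer in 1969 − 10 = 1959 CE.

1959 CE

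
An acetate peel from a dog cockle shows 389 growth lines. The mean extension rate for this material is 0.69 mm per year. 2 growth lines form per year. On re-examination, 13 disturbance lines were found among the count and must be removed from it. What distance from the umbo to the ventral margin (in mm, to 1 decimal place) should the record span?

129.7 mm

After corrections the count is 389 − 13 = 376 growth lines.
376 growth lines at 2 per year is 376 / 2 = 188 years.
188 years at 0.69 mm/year gives 0.69 × 188 = 129.7 mm.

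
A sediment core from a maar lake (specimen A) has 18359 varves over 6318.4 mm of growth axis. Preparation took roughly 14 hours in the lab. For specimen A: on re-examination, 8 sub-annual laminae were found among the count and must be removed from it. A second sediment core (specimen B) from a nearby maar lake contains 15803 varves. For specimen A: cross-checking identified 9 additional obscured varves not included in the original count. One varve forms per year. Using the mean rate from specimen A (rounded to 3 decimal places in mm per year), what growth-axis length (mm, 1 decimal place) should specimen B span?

5436.2 mm

Specimen A: after corrections the count is 18359 − 8 + 9 = 18360 varves.
A: Mean rate = 6318.4 mm / 18360 years ≈ 0.344 mm/year.
For B, 0.344 mm/year × 15803 years = 5436.2 mm.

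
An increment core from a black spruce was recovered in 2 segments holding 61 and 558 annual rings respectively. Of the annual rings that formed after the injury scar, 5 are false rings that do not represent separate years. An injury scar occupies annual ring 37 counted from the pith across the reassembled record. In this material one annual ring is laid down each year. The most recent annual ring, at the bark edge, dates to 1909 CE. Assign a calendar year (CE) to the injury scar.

1332 CE

Total annual rings = 61 + 558 = 619.
619 − 37 = 582 annual rings lie beyond the injury scar toward the bark edge.
582 − 5 false = 577 true annual rings after the injury scar.
Counting back 577 years from 1909 CE places the injury scar in 1909 − 577 = 1332 CE.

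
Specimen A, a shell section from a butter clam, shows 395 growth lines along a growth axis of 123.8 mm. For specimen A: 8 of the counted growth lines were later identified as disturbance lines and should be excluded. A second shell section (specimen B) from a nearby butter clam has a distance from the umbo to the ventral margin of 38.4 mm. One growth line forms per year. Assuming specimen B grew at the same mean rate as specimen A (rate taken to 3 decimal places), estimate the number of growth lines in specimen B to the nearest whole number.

Specimen A: after corrections the count is 395 − 8 = 387 growth lines.
A: 123.8 mm over 387 years gives 123.8 / 387 ≈ 0.320 mm/yr.
Specimen B: 38.4 mm / 0.320 mm per year = 120.00 years ≈ 120 growth lines.

120 growth lines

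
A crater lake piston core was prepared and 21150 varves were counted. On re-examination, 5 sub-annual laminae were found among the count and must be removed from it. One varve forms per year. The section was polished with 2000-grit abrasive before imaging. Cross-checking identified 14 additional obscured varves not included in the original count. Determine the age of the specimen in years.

Adjusted count: 21150 − 5 + 14 = 21159 varves.
With a one-to-one varve periodicity this is 21159 years.

21159 yr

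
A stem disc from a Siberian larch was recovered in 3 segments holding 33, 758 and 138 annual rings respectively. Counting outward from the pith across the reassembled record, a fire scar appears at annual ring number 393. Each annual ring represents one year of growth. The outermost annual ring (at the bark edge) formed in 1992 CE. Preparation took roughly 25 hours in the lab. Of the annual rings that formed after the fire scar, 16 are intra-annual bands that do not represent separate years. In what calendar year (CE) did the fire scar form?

1472 CE

Total annual rings = 33 + 758 + 138 = 929.
929 − 393 = 536 annual rings lie beyond the fire scar toward the bark edge.
Excluding 16 false annual rings: 536 − 16 = 520.
1992 − 520 = 1472 CE.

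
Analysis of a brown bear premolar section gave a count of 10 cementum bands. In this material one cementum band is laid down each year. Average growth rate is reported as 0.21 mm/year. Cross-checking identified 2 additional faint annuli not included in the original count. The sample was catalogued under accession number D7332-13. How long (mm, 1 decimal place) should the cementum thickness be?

2.5 mm

True cementum band count = 10 + 2 = 12.
12 years at 0.21 mm/year gives 0.21 × 12 = 2.5 mm.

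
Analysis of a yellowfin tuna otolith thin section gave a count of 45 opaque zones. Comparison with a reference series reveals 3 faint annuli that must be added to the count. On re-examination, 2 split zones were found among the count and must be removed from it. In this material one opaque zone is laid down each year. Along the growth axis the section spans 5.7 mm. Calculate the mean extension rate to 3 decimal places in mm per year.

0.124 mm per year

After corrections the count is 45 − 2 + 3 = 46 opaque zones.
Mean rate = 5.7 mm / 46 years ≈ 0.124 mm per year.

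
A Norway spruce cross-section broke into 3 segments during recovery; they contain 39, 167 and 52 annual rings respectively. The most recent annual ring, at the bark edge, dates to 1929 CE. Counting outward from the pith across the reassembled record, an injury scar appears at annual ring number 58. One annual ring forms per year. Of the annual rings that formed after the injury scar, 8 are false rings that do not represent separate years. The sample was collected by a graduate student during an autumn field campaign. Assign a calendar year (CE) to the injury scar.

Total annual rings = 39 + 167 + 52 = 258.
Between annual ring 58 and the bark edge there are 258 − 58 = 200 annual rings.
200 − 8 false = 192 true annual rings after the injury scar.
The annual ring at the bark edge is 1929 CE, so the injury scar dates to 1929 − 192 = 1737 CE.

1737 CE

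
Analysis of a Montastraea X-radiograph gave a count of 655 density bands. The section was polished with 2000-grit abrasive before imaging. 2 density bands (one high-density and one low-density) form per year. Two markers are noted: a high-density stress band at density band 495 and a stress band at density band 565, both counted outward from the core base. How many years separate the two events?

565 − 495 = 70 density bands lie between the two events.
70 density bands at 2 per year is 70 / 2 = 35 years.

35 years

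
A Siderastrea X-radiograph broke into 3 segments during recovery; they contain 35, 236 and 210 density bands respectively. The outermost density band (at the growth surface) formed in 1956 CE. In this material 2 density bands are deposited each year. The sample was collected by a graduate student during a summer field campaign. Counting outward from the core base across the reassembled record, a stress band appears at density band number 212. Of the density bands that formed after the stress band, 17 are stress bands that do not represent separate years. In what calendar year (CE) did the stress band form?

1830 CE

Total density bands = 35 + 236 + 210 = 481.
481 − 212 = 269 density bands lie beyond the stress band toward the growth surface.
Excluding 17 false density bands: 269 − 17 = 252.
Dividing by 2 density bands per year: 252 / 2 = 126 years.
Counting back 126 years from 1956 CE places the stress band in 1956 − 126 = 1830 CE.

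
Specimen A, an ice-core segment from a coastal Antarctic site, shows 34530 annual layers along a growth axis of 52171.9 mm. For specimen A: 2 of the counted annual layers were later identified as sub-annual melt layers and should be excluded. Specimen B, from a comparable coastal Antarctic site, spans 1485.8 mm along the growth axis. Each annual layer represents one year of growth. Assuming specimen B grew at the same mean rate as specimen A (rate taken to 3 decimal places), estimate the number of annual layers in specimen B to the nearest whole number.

Specimen A: adjusted count: 34530 − 2 = 34528 annual layers.
A: Mean rate = 52171.9 mm / 34528 years ≈ 1.511 mm/yr.
B spans 1485.8 / 1.511 = 983.32 years ≈ 983 annual layers.

983 annual layers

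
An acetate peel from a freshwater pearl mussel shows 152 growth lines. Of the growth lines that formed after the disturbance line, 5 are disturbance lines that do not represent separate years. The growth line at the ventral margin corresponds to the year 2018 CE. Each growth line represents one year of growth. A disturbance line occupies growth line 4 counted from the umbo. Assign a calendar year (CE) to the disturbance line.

1875 CE

Between growth line 4 and the ventral margin there are 152 − 4 = 148 growth lines.
Removing the 5 false growth lines leaves 148 − 5 = 143 true growth lines beyond the disturbance line.
The growth line at the ventral margin is 2018 CE, so the disturbance line dates to 2018 − 143 = 1875 CE.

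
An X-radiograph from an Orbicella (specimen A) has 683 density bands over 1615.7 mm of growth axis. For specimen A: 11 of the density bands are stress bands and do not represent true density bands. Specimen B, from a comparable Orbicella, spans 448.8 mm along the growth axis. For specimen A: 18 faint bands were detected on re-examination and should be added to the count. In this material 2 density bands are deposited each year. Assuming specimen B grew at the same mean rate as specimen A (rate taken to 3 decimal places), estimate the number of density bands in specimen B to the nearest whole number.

Specimen A: true density band count = 683 − 11 + 18 = 690.
Specimen A: 690 density bands at 2 per year is 690 / 2 = 345 years.
A: Mean rate = 1615.7 mm / 345 years ≈ 4.683 mm/year.
Specimen B: 448.8 mm / 4.683 mm per year = 95.84 years; at 2 density bands per year that is 95.84 × 2 ≈ 192 density bands.

192 density bands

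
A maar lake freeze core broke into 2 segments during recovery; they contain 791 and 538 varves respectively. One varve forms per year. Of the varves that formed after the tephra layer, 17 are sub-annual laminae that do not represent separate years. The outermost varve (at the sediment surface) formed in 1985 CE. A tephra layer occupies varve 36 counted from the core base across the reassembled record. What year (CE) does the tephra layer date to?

Total varves = 791 + 538 = 1329.
1329 − 36 = 1293 varves lie beyond the tephra layer toward the sediment surface.
1293 − 17 false = 1276 true varves after the tephra layer.
1985 − 1276 = 709 CE.

709 CE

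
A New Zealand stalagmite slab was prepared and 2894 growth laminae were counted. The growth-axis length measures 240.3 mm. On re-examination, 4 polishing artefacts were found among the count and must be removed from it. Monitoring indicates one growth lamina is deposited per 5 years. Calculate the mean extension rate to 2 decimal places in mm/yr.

After corrections the count is 2894 − 4 = 2890 growth laminae.
At 5 years per growth lamina, 2890 × 5 = 14450 years.
Extension rate ≈ 240.3 / 14450 = 0.02 mm/yr.

0.02 mm/yr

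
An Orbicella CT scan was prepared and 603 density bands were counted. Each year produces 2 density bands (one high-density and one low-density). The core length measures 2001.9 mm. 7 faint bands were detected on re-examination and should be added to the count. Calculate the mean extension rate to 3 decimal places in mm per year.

6.564 mm per year

True density band count = 603 + 7 = 610.
Dividing by 2 density bands per year: 610 / 2 = 305 years.
Mean rate = 2001.9 mm / 305 years ≈ 6.564 mm per year.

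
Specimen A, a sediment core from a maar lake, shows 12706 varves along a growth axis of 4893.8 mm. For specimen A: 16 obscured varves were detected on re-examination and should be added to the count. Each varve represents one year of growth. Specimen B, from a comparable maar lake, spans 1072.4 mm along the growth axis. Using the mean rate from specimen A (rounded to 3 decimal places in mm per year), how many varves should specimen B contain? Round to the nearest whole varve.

Specimen A: true varve count = 12706 + 16 = 12722.
A: 4893.8 mm over 12722 years gives 4893.8 / 12722 ≈ 0.385 mm/year.
B spans 1072.4 / 0.385 = 2785.45 years ≈ 2785 varves.

2785 varves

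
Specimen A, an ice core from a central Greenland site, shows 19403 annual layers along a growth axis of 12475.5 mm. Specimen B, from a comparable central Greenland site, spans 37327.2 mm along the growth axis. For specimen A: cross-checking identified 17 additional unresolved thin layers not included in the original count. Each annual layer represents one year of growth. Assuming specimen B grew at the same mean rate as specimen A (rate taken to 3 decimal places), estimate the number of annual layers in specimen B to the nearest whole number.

58142 annual layers

Specimen A: correcting the raw count gives 19403 + 17 = 19420 true annual layers.
A: Extension rate ≈ 12475.5 / 19420 = 0.642 mm per year.
Specimen B: 37327.2 mm / 0.642 mm per year = 58142.06 years ≈ 58142 annual layers.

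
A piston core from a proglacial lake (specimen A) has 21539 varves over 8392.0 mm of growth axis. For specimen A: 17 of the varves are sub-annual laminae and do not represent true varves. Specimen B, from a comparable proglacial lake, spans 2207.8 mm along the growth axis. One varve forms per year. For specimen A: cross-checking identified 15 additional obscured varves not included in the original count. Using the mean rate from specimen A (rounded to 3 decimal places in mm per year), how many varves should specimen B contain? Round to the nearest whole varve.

Specimen A: adjusted count: 21539 − 17 + 15 = 21537 varves.
A: Mean rate = 8392.0 mm / 21537 years ≈ 0.390 mm/year.
B spans 2207.8 / 0.390 = 5661.03 years ≈ 5661 varves.

5661 varves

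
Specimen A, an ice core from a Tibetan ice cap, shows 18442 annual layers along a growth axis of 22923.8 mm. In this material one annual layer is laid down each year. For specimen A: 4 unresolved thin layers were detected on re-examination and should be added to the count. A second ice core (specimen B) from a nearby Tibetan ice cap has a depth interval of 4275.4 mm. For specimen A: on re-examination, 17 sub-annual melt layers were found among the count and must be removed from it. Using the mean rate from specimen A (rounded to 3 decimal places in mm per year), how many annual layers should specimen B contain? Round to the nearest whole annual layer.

Specimen A: adjusted count: 18442 − 17 + 4 = 18429 annual layers.
A: Extension rate ≈ 22923.8 / 18429 = 1.244 mm/yr.
Specimen B: 4275.4 mm / 1.244 mm per year = 3436.82 years ≈ 3437 annual layers.

3437 annual layers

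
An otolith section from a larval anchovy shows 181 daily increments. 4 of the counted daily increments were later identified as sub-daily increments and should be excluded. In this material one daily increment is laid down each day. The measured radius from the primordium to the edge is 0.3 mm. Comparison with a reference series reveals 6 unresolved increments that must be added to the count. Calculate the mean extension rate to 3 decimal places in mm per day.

True daily increment count = 181 − 4 + 6 = 183.
Mean rate = 0.3 mm / 183 days ≈ 0.002 mm per day.

0.002 mm per day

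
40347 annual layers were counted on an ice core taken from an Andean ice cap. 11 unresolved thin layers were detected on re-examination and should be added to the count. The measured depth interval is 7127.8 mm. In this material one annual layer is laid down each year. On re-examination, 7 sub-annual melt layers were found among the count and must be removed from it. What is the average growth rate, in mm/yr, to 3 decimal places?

0.177 mm/yr

Correcting the raw count gives 40347 − 7 + 11 = 40351 true annual layers.
Extension rate ≈ 7127.8 / 40351 = 0.177 mm/yr.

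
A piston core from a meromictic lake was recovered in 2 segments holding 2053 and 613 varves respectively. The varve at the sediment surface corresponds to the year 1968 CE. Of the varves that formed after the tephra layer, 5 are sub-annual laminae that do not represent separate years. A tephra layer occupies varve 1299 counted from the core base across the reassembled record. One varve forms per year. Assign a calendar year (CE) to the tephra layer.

606 CE

Total varves = 2053 + 613 = 2666.
The tephra layer sits at varve 1299 from the core base, so 2666 − 1299 = 1367 varves formed after it.
Removing the 5 false varves leaves 1367 − 5 = 1362 true varves beyond the tephra layer.
1968 − 1362 = 606 CE.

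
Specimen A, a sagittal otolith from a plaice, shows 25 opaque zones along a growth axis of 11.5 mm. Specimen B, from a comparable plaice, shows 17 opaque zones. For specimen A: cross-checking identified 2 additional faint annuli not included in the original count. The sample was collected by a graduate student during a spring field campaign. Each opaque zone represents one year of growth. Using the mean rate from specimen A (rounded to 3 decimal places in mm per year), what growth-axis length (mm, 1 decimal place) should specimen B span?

Specimen A: true opaque zone count = 25 + 2 = 27.
A: 11.5 mm over 27 years gives 11.5 / 27 ≈ 0.426 mm/yr.
B's length ≈ 0.426 × 17 = 7.2 mm.

7.2 mm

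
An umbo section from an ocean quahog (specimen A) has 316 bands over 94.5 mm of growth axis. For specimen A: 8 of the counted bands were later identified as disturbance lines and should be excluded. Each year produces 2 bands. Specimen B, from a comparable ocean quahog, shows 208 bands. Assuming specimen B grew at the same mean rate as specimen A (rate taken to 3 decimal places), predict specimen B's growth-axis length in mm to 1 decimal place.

Specimen A: after corrections the count is 316 − 8 = 308 bands.
Specimen A: dividing by 2 bands per year: 308 / 2 = 154 years.
A: Extension rate ≈ 94.5 / 154 = 0.614 mm/year.
Specimen B: with 2 bands per year, 208 / 2 = 104 years. For B, 0.614 mm/year × 104 years = 63.9 mm.

63.9 mm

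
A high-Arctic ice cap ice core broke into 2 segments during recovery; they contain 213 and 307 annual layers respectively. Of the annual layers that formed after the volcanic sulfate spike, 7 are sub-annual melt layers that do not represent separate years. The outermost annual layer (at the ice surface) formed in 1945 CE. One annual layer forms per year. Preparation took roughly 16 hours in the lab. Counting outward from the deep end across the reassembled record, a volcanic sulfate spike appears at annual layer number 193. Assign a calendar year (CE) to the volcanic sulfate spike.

1625 CE

Total annual layers = 213 + 307 = 520.
The volcanic sulfate spike sits at annual layer 193 from the deep end, so 520 − 193 = 327 annual layers formed after it.
Excluding 7 false annual layers: 327 − 7 = 320.
The annual layer at the ice surface is 1945 CE, so the volcanic sulfate spike dates to 1945 − 320 = 1625 CE.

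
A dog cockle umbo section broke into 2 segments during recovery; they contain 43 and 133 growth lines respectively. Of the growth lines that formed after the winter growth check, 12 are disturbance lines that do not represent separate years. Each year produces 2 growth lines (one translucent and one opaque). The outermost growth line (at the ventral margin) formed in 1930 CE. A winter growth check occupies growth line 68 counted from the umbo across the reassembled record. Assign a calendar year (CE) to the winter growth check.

Total growth lines = 43 + 133 = 176.
The winter growth check sits at growth line 68 from the umbo, so 176 − 68 = 108 growth lines formed after it.
108 − 12 false = 96 true growth lines after the winter growth check.
Dividing by 2 growth lines per year: 96 / 2 = 48 years.
The growth line at the ventral margin is 1930 CE, so the winter growth check dates to 1930 − 48 = 1882 CE.

1882 CE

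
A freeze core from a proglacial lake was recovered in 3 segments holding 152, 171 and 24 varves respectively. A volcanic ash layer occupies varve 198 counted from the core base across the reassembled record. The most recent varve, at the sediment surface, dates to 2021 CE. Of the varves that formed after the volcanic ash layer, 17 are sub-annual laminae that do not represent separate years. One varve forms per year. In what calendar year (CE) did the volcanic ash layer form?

1889 CE

Total varves = 152 + 171 + 24 = 347.
Between varve 198 and the sediment surface there are 347 − 198 = 149 varves.
Removing the 17 false varves leaves 149 − 17 = 132 true varves beyond the volcanic ash layer.
2021 − 132 = 1889 CE.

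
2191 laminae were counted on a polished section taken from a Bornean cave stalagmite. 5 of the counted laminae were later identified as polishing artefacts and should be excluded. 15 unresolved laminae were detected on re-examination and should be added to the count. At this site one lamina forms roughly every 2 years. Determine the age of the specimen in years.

True lamina count = 2191 − 5 + 15 = 2201.
Multiplying by 2 years per lamina: 2201 × 2 = 4402 years.

4402 yr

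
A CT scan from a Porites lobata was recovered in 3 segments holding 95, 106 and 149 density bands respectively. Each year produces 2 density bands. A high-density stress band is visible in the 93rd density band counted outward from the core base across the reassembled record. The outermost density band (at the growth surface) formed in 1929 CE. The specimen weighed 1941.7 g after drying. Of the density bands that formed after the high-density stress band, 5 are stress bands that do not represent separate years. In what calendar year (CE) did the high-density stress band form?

Total density bands = 95 + 106 + 149 = 350.
350 − 93 = 257 density bands lie beyond the high-density stress band toward the growth surface.
257 − 5 false = 252 true density bands after the high-density stress band.
252 density bands at 2 per year is 252 / 2 = 126 years.
1929 − 126 = 1803 CE.

1803 CE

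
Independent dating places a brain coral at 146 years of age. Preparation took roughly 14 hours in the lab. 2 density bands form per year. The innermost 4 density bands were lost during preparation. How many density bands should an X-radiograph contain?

288 density bands

Expected density bands: 146 × 2 = 292.
292 − 4 missed = 288 density bands expected in the prepared section.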